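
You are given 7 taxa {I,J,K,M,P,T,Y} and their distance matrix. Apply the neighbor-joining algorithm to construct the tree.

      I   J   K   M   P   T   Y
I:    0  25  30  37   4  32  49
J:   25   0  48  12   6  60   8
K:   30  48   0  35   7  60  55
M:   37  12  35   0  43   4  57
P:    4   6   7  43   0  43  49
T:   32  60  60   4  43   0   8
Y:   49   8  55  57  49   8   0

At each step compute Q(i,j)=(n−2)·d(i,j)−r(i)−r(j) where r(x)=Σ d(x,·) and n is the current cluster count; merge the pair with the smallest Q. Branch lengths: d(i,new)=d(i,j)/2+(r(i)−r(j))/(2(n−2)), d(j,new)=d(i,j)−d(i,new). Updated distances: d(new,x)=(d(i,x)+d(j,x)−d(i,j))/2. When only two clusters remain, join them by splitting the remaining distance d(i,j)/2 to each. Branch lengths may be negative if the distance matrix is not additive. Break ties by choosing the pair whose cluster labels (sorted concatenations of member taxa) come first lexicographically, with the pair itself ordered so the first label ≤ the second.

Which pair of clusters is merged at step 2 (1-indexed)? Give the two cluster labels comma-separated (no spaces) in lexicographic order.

iteration 1: select T,Y (d=8, Q=-393); attach at lengths (21/10, 59/10); label the merged cluster TY
  updated: d(I,TY)=73/2, d(J,TY)=30, d(K,TY)=107/2, d(M,TY)=53/2, d(P,TY)=42
iteration 2: select K,P (d=7, Q=-495/2); attach at lengths (199/16, -87/16); label the merged cluster KP
  updated: d(I,KP)=27/2, d(J,KP)=47/2, d(KP,M)=71/2, d(KP,TY)=177/4
iteration 3: select I,KP (d=27/2, Q=-753/4); attach at lengths (143/24, 181/24); label the merged cluster IKP
  updated: d(IKP,J)=35/2, d(IKP,M)=59/2, d(IKP,TY)=269/8
iteration 4: select IKP,J (d=35/2, Q=-841/8); attach at lengths (449/32, 111/32); label the merged cluster IJKP
  updated: d(IJKP,M)=12, d(IJKP,TY)=369/16
iteration 5: select IJKP,M (d=12, Q=-985/16); attach at lengths (137/32, 247/32); label the merged cluster IJKMP
  updated: d(IJKMP,TY)=601/32
iteration 6: select IJKMP,TY (d=601/32); attach at lengths (601/64, 601/64); label the merged cluster IJKMPTY
final tree: ((((I:143/24,(K:199/16,P:-87/16):181/24):449/32,J:111/32):137/32,M:247/32):601/64,(T:21/10,Y:59/10):601/64)
total length: 2457/32

K,P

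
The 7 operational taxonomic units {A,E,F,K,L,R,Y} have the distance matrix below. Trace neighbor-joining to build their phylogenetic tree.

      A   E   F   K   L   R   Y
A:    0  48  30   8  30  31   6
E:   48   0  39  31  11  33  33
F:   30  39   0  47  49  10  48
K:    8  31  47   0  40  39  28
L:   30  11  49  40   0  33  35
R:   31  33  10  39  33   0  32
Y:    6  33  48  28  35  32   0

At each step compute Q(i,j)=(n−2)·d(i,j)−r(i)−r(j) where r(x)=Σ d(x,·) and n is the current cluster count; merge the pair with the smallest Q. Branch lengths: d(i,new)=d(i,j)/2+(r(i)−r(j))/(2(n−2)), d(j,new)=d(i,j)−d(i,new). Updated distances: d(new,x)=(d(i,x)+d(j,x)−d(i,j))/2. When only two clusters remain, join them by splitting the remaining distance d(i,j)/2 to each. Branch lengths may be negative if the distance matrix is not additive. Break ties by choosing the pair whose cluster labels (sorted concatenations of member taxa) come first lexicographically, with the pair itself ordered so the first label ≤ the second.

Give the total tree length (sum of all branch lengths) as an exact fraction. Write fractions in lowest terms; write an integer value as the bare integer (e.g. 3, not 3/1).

1. join F+R (d=10, Q=-351) ⇒ FR; edges |F|=19/2, |R|=1/2
  updated: d(A,FR)=51/2, d(E,FR)=31, d(FR,K)=38, d(FR,L)=36, d(FR,Y)=35
2. join E+L (d=11, Q=-262) ⇒ EL; edges |E|=23/4, |L|=21/4
  updated: d(A,EL)=67/2, d(EL,FR)=28, d(EL,K)=30, d(EL,Y)=57/2
3. join EL+FR (d=28, Q=-325/2) ⇒ EFLR; edges |EL|=155/12, |FR|=181/12
  updated: d(A,EFLR)=31/2, d(EFLR,K)=20, d(EFLR,Y)=71/4
4. join A+K (d=8, Q=-139/2) ⇒ AK; edges |A|=-21/8, |K|=85/8
  updated: d(AK,EFLR)=55/4, d(AK,Y)=13
5. join AK+EFLR (d=55/4, Q=-89/2) ⇒ AEFKLR; edges |AK|=9/2, |EFLR|=37/4
  updated: d(AEFKLR,Y)=17/2
6. join AEFKLR+Y (d=17/2) ⇒ AEFKLRY; edges |AEFKLR|=17/4, |Y|=17/4
final tree: (((A:-21/8,K:85/8):9/2,((E:23/4,L:21/4):155/12,(F:19/2,R:1/2):181/12):37/4):17/4,Y:17/4)
total length: 317/4

317/4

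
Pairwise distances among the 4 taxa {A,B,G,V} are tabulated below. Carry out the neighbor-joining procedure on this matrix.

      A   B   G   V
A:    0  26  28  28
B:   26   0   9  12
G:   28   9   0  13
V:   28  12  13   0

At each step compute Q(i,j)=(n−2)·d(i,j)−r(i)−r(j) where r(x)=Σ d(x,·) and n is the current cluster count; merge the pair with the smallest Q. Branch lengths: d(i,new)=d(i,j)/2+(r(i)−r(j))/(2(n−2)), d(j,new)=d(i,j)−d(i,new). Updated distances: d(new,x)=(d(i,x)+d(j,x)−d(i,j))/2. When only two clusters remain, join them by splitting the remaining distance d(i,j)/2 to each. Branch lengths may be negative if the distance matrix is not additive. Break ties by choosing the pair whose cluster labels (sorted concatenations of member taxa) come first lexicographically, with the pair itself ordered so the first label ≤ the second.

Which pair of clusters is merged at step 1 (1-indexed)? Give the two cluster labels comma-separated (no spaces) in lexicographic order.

iteration 1: select A,V (d=28, Q=-79); attach at lengths (85/4, 27/4); label the merged cluster AV
  updated: d(AV,B)=5, d(AV,G)=13/2
iteration 2: select AV,B (d=5, Q=-41/2); attach at lengths (5/4, 15/4); label the merged cluster ABV
  updated: d(ABV,G)=21/4
iteration 3: select ABV,G (d=21/4); attach at lengths (21/8, 21/8); label the merged cluster ABGV
final tree: (((A:85/4,V:27/4):5/4,B:15/4):21/8,G:21/8)
total length: 153/4

A,V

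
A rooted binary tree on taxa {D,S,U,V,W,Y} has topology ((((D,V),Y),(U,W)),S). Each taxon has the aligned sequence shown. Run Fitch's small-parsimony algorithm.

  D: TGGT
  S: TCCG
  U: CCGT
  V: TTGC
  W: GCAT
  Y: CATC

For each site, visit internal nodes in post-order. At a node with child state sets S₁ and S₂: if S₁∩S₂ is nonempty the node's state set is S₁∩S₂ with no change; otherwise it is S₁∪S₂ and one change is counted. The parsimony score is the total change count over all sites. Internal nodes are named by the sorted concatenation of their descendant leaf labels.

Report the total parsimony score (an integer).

DV@0: {T} ∩ {T} = {T} (intersection, +0)
DVY@0: {T} ∪ {C} = {C,T} (union, +1)
UW@0: {C} ∪ {G} = {C,G} (union, +1)
DUVWY@0: {C,T} ∩ {C,G} = {C} (intersection, +0)
DSUVWY@0: {C} ∪ {T} = {C,T} (union, +1)
DV@1: {G} ∪ {T} = {G,T} (union, +1)
DVY@1: {G,T} ∪ {A} = {A,G,T} (union, +1)
UW@1: {C} ∩ {C} = {C} (intersection, +0)
DUVWY@1: {A,G,T} ∪ {C} = {A,C,G,T} (union, +1)
DSUVWY@1: {A,C,G,T} ∩ {C} = {C} (intersection, +0)
DV@2: {G} ∩ {G} = {G} (intersection, +0)
DVY@2: {G} ∪ {T} = {G,T} (union, +1)
UW@2: {G} ∪ {A} = {A,G} (union, +1)
DUVWY@2: {G,T} ∩ {A,G} = {G} (intersection, +0)
DSUVWY@2: {G} ∪ {C} = {C,G} (union, +1)
DV@3: {T} ∪ {C} = {C,T} (union, +1)
DVY@3: {C,T} ∩ {C} = {C} (intersection, +0)
UW@3: {T} ∩ {T} = {T} (intersection, +0)
DUVWY@3: {C} ∪ {T} = {C,T} (union, +1)
DSUVWY@3: {C,T} ∪ {G} = {C,G,T} (union, +1)
per-site changes: [3, 3, 3, 3]; total = 12

12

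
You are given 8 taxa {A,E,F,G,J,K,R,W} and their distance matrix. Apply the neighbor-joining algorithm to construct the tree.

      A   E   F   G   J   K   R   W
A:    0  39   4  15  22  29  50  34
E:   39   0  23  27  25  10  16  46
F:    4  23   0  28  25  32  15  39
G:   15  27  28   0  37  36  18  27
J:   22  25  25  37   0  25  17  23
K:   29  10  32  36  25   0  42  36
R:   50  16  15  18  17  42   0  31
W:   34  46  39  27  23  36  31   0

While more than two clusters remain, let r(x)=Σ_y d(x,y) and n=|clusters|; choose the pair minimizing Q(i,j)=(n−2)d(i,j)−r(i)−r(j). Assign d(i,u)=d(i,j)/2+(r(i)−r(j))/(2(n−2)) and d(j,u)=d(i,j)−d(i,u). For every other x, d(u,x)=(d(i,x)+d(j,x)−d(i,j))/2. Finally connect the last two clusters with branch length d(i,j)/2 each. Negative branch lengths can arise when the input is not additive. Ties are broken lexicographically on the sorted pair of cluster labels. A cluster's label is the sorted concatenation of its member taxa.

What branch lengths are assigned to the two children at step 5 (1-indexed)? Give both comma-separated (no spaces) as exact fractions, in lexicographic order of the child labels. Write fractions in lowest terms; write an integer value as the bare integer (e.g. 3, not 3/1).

27/8,12

1. join E+K (d=10, Q=-336) ⇒ EK; edges |E|=3, |K|=7
  updated: d(A,EK)=29, d(EK,F)=45/2, d(EK,G)=53/2, d(EK,J)=20, d(EK,R)=24, d(EK,W)=36
2. join A+F (d=4, Q=-535/2) ⇒ AF; edges |A|=81/20, |F|=-1/20
  updated: d(AF,EK)=95/4, d(AF,G)=39/2, d(AF,J)=43/2, d(AF,R)=61/2, d(AF,W)=69/2
3. join AF+G (d=39/2, Q=-719/4) ⇒ AFG; edges |AF|=319/32, |G|=305/32
  updated: d(AFG,EK)=123/8, d(AFG,J)=39/2, d(AFG,R)=29/2, d(AFG,W)=21
4. join J+W (d=23, Q=-243/2) ⇒ JW; edges |J|=25/4, |W|=67/4
  updated: d(AFG,JW)=35/4, d(EK,JW)=33/2, d(JW,R)=25/2
5. join AFG+EK (d=123/8, Q=-255/4) ⇒ AEFGK; edges |AFG|=27/8, |EK|=12
  updated: d(AEFGK,JW)=79/16, d(AEFGK,R)=185/16
6. join AEFGK+JW (d=79/16, Q=-29) ⇒ AEFGJKW; edges |AEFGK|=2, |JW|=47/16
  updated: d(AEFGJKW,R)=153/16
7. join AEFGJKW+R (d=153/16) ⇒ AEFGJKRW; edges |AEFGJKW|=153/32, |R|=153/32
final tree: (((((A:81/20,F:-1/20):319/32,G:305/32):27/8,(E:3,K:7):12):2,(J:25/4,W:67/4):47/16):153/32,R:153/32)
total length: 691/8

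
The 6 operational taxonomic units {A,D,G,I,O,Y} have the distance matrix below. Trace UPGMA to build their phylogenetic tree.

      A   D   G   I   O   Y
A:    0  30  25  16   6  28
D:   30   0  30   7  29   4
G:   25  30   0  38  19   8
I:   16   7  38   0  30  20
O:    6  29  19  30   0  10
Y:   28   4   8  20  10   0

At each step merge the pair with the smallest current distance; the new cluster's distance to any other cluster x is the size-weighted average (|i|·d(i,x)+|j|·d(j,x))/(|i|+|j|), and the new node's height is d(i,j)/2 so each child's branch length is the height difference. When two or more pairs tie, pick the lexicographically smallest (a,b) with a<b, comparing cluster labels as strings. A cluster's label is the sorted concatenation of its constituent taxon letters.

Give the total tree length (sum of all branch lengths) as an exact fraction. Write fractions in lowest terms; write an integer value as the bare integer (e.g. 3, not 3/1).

565/12

iteration 1: select D,Y (d=4); attach at lengths (2, 2); label the merged cluster DY
  updated: d(A,DY)=29, d(DY,G)=19, d(DY,I)=27/2, d(DY,O)=39/2
iteration 2: select A,O (d=6); attach at lengths (3, 3); label the merged cluster AO
  updated: d(AO,DY)=97/4, d(AO,G)=22, d(AO,I)=23
iteration 3: select DY,I (d=27/2); attach at lengths (19/4, 27/4); label the merged cluster DIY
  updated: d(AO,DIY)=143/6, d(DIY,G)=76/3
iteration 4: select AO,G (d=22); attach at lengths (8, 11); label the merged cluster AGO
  updated: d(AGO,DIY)=73/3
iteration 5: select AGO,DIY (d=73/3); attach at lengths (7/6, 65/12); label the merged cluster ADGIOY
final tree: (((A:3,O:3):8,G:11):7/6,((D:2,Y:2):19/4,I:27/4):65/12)
total length: 565/12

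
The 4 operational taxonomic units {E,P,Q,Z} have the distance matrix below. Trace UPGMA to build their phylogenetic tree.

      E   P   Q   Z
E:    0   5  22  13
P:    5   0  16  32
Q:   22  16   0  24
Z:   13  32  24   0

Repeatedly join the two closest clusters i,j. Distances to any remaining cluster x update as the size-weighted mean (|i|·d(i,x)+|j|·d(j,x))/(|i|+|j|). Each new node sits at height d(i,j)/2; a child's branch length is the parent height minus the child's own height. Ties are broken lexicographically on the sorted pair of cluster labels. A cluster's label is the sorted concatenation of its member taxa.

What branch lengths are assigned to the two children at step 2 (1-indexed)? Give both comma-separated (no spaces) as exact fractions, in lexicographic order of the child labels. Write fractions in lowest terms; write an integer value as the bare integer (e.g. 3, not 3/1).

step 1: merge (E,P) at d=5; branch lengths E→5/2, P→5/2; new cluster EP
  updated: d(EP,Q)=19, d(EP,Z)=45/2
step 2: merge (EP,Q) at d=19; branch lengths EP→7, Q→19/2; new cluster EPQ
  updated: d(EPQ,Z)=23
step 3: merge (EPQ,Z) at d=23; branch lengths EPQ→2, Z→23/2; new cluster EPQZ
final tree: (((E:5/2,P:5/2):7,Q:19/2):2,Z:23/2)
total length: 35

7,19/2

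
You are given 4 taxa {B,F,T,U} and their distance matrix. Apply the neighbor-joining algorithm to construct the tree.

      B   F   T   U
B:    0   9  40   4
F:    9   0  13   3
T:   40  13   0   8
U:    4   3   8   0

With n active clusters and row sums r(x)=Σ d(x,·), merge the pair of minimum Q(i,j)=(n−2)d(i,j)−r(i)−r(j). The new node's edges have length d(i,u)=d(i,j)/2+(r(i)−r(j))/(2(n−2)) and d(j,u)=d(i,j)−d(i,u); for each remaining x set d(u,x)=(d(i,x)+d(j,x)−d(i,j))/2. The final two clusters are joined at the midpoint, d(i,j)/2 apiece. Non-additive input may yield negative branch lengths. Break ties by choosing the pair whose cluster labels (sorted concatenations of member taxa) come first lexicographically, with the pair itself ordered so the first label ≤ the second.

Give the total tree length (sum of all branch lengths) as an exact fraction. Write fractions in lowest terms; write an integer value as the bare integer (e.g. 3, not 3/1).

47/2

iteration 1: select B,F (d=9, Q=-60); attach at lengths (23/2, -5/2); label the merged cluster BF
  updated: d(BF,T)=22, d(BF,U)=-1
iteration 2: select BF,T (d=22, Q=-29); attach at lengths (13/2, 31/2); label the merged cluster BFT
  updated: d(BFT,U)=-15/2
iteration 3: select BFT,U (d=-15/2); attach at lengths (-15/4, -15/4); label the merged cluster BFTU
final tree: (((B:23/2,F:-5/2):13/2,T:31/2):-15/4,U:-15/4)
total length: 47/2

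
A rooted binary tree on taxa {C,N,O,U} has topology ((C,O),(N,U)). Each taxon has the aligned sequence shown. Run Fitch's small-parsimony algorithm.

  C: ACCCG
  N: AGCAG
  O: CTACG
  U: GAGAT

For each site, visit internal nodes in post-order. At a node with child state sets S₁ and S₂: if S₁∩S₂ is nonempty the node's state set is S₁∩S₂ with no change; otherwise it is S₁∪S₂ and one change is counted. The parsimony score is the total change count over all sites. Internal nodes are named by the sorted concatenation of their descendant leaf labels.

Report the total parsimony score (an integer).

[col 0] CO: children C:{A}, O:{C} ∪→ {A,C}; cost 1
[col 0] NU: children N:{A}, U:{G} ∪→ {A,G}; cost 1
[col 0] CNOU: children CO:{A,C}, NU:{A,G} ∩→ {A}; cost 0
[col 1] CO: children C:{C}, O:{T} ∪→ {C,T}; cost 1
[col 1] NU: children N:{G}, U:{A} ∪→ {A,G}; cost 1
[col 1] CNOU: children CO:{C,T}, NU:{A,G} ∪→ {A,C,G,T}; cost 1
[col 2] CO: children C:{C}, O:{A} ∪→ {A,C}; cost 1
[col 2] NU: children N:{C}, U:{G} ∪→ {C,G}; cost 1
[col 2] CNOU: children CO:{A,C}, NU:{C,G} ∩→ {C}; cost 0
[col 3] CO: children C:{C}, O:{C} ∩→ {C}; cost 0
[col 3] NU: children N:{A}, U:{A} ∩→ {A}; cost 0
[col 3] CNOU: children CO:{C}, NU:{A} ∪→ {A,C}; cost 1
[col 4] CO: children C:{G}, O:{G} ∩→ {G}; cost 0
[col 4] NU: children N:{G}, U:{T} ∪→ {G,T}; cost 1
[col 4] CNOU: children CO:{G}, NU:{G,T} ∩→ {G}; cost 0
per-site changes: [2, 3, 2, 1, 1]; total = 9

9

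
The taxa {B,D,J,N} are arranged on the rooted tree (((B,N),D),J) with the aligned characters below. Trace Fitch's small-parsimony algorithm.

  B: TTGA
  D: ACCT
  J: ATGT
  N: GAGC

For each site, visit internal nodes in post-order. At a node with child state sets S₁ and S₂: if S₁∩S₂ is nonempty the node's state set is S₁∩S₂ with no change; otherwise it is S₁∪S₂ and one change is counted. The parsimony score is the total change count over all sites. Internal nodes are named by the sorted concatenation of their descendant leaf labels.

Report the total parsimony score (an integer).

7

[col 0] BN: children B:{T}, N:{G} ∪→ {G,T}; cost 1
[col 0] BDN: children BN:{G,T}, D:{A} ∪→ {A,G,T}; cost 1
[col 0] BDJN: children BDN:{A,G,T}, J:{A} ∩→ {A}; cost 0
[col 1] BN: children B:{T}, N:{A} ∪→ {A,T}; cost 1
[col 1] BDN: children BN:{A,T}, D:{C} ∪→ {A,C,T}; cost 1
[col 1] BDJN: children BDN:{A,C,T}, J:{T} ∩→ {T}; cost 0
[col 2] BN: children B:{G}, N:{G} ∩→ {G}; cost 0
[col 2] BDN: children BN:{G}, D:{C} ∪→ {C,G}; cost 1
[col 2] BDJN: children BDN:{C,G}, J:{G} ∩→ {G}; cost 0
[col 3] BN: children B:{A}, N:{C} ∪→ {A,C}; cost 1
[col 3] BDN: children BN:{A,C}, D:{T} ∪→ {A,C,T}; cost 1
[col 3] BDJN: children BDN:{A,C,T}, J:{T} ∩→ {T}; cost 0
per-site changes: [2, 2, 1, 2]; total = 7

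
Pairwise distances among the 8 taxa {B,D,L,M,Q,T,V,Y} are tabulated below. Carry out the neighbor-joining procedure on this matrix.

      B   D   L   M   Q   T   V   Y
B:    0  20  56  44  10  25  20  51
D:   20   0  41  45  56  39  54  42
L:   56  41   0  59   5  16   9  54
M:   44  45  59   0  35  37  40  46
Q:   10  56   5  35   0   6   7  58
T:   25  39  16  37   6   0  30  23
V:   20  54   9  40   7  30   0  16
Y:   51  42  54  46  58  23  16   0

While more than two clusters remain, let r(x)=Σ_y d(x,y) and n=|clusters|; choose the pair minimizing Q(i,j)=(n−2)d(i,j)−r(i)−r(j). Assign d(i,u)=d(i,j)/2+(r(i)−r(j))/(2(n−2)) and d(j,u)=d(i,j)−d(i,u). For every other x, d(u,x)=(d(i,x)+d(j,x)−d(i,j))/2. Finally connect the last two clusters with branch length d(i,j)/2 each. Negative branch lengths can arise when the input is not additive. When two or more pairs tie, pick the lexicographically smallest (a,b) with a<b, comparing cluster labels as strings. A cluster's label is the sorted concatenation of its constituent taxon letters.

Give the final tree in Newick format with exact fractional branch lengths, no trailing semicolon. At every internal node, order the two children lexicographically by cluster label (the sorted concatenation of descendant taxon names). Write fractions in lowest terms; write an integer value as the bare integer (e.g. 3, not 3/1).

iteration 1: select B,D (d=20, Q=-403); attach at lengths (49/12, 191/12); label the merged cluster BD
  updated: d(BD,L)=77/2, d(BD,M)=69/2, d(BD,Q)=23, d(BD,T)=22, d(BD,V)=27, d(BD,Y)=73/2
iteration 2: select L,Q (d=5, Q=-581/2); attach at lengths (29/4, -9/4); label the merged cluster LQ
  updated: d(BD,LQ)=113/4, d(LQ,M)=89/2, d(LQ,T)=17/2, d(LQ,V)=11/2, d(LQ,Y)=107/2
iteration 3: select LQ,V (d=11/2, Q=-947/4); attach at lengths (175/32, 1/32); label the merged cluster LQV
  updated: d(BD,LQV)=199/8, d(LQV,M)=79/2, d(LQV,T)=33/2, d(LQV,Y)=32
iteration 4: select BD,M (d=69/2, Q=-1371/8); attach at lengths (515/48, 1141/48); label the merged cluster BDM
  updated: d(BDM,LQV)=239/16, d(BDM,T)=49/4, d(BDM,Y)=24
iteration 5: select BDM,LQV (d=239/16, Q=-339/4); attach at lengths (141/32, 337/32); label the merged cluster BDLMQV
  updated: d(BDLMQV,T)=221/32, d(BDLMQV,Y)=657/32
iteration 6: select BDLMQV,T (d=221/32, Q=-807/16); attach at lengths (71/32, 75/16); label the merged cluster BDLMQTV
  updated: d(BDLMQTV,Y)=293/16
iteration 7: select BDLMQTV,Y (d=293/16); attach at lengths (293/32, 293/32); label the merged cluster BDLMQTVY
final tree: (((((B:49/12,D:191/12):515/48,M:1141/48):141/32,((L:29/4,Q:-9/4):175/32,V:1/32):337/32):71/32,T:75/16):293/32,Y:293/32)
total length: 3365/32

(((((B:49/12,D:191/12):515/48,M:1141/48):141/32,((L:29/4,Q:-9/4):175/32,V:1/32):337/32):71/32,T:75/16):293/32,Y:293/32)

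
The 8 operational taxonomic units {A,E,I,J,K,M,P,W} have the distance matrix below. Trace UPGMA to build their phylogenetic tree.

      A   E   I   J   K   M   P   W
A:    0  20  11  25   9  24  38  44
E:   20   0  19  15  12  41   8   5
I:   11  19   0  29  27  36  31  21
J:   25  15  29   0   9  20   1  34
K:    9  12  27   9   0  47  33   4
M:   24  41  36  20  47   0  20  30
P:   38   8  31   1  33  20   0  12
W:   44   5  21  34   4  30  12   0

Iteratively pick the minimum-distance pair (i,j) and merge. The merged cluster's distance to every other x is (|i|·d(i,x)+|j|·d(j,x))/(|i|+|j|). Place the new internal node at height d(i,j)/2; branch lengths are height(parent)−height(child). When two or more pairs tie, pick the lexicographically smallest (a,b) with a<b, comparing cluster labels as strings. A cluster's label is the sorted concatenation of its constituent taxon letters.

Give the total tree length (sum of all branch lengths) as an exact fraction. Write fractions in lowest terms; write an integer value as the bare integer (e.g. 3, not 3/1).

9211/140

iteration 1: select J,P (d=1); attach at lengths (1/2, 1/2); label the merged cluster JP
  updated: d(A,JP)=63/2, d(E,JP)=23/2, d(I,JP)=30, d(JP,K)=21, d(JP,M)=20, d(JP,W)=23
iteration 2: select K,W (d=4); attach at lengths (2, 2); label the merged cluster KW
  updated: d(A,KW)=53/2, d(E,KW)=17/2, d(I,KW)=24, d(JP,KW)=22, d(KW,M)=77/2
iteration 3: select E,KW (d=17/2); attach at lengths (17/4, 9/4); label the merged cluster EKW
  updated: d(A,EKW)=73/3, d(EKW,I)=67/3, d(EKW,JP)=37/2, d(EKW,M)=118/3
iteration 4: select A,I (d=11); attach at lengths (11/2, 11/2); label the merged cluster AI
  updated: d(AI,EKW)=70/3, d(AI,JP)=123/4, d(AI,M)=30
iteration 5: select EKW,JP (d=37/2); attach at lengths (5, 35/4); label the merged cluster EJKPW
  updated: d(AI,EJKPW)=263/10, d(EJKPW,M)=158/5
iteration 6: select AI,EJKPW (d=263/10); attach at lengths (153/20, 39/10); label the merged cluster AEIJKPW
  updated: d(AEIJKPW,M)=218/7
iteration 7: select AEIJKPW,M (d=218/7); attach at lengths (339/140, 109/7); label the merged cluster AEIJKMPW
final tree: (((A:11/2,I:11/2):153/20,((E:17/4,(K:2,W:2):9/4):5,(J:1/2,P:1/2):35/4):39/10):339/140,M:109/7)
total length: 9211/140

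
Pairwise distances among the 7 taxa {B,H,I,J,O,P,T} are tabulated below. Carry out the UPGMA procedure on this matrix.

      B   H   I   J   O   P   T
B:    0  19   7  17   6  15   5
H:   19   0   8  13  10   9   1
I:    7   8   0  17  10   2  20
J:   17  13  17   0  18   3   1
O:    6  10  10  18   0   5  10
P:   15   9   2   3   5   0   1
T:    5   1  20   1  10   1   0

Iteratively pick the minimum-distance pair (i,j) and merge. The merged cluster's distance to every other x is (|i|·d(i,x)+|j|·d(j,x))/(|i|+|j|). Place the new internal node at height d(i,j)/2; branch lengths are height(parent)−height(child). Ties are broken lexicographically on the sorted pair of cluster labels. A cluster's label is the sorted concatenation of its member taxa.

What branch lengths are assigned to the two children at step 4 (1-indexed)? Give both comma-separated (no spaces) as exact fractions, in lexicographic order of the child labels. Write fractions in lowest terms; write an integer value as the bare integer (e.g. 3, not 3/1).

3,7/2

iteration 1: select H,T (d=1); attach at lengths (1/2, 1/2); label the merged cluster HT
  updated: d(B,HT)=12, d(HT,I)=14, d(HT,J)=7, d(HT,O)=10, d(HT,P)=5
iteration 2: select I,P (d=2); attach at lengths (1, 1); label the merged cluster IP
  updated: d(B,IP)=11, d(HT,IP)=19/2, d(IP,J)=10, d(IP,O)=15/2
iteration 3: select B,O (d=6); attach at lengths (3, 3); label the merged cluster BO
  updated: d(BO,HT)=11, d(BO,IP)=37/4, d(BO,J)=35/2
iteration 4: select HT,J (d=7); attach at lengths (3, 7/2); label the merged cluster HJT
  updated: d(BO,HJT)=79/6, d(HJT,IP)=29/3
iteration 5: select BO,IP (d=37/4); attach at lengths (13/8, 29/8); label the merged cluster BIOP
  updated: d(BIOP,HJT)=137/12
iteration 6: select BIOP,HJT (d=137/12); attach at lengths (13/12, 53/24); label the merged cluster BHIJOPT
final tree: (((B:3,O:3):13/8,(I:1,P:1):29/8):13/12,((H:1/2,T:1/2):3,J:7/2):53/24)
total length: 577/24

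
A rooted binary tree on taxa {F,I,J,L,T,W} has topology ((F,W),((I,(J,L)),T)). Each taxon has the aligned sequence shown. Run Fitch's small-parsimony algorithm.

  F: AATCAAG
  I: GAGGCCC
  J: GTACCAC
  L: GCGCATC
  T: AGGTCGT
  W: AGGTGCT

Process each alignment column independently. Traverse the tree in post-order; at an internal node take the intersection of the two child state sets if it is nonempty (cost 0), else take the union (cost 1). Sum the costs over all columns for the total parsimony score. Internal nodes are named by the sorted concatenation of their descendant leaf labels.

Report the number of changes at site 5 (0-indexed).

FW@0: {A} ∩ {A} = {A} (intersection, +0)
JL@0: {G} ∩ {G} = {G} (intersection, +0)
IJL@0: {G} ∩ {G} = {G} (intersection, +0)
IJLT@0: {G} ∪ {A} = {A,G} (union, +1)
FIJLTW@0: {A} ∩ {A,G} = {A} (intersection, +0)
FW@1: {A} ∪ {G} = {A,G} (union, +1)
JL@1: {T} ∪ {C} = {C,T} (union, +1)
IJL@1: {A} ∪ {C,T} = {A,C,T} (union, +1)
IJLT@1: {A,C,T} ∪ {G} = {A,C,G,T} (union, +1)
FIJLTW@1: {A,G} ∩ {A,C,G,T} = {A,G} (intersection, +0)
FW@2: {T} ∪ {G} = {G,T} (union, +1)
JL@2: {A} ∪ {G} = {A,G} (union, +1)
IJL@2: {G} ∩ {A,G} = {G} (intersection, +0)
IJLT@2: {G} ∩ {G} = {G} (intersection, +0)
FIJLTW@2: {G,T} ∩ {G} = {G} (intersection, +0)
FW@3: {C} ∪ {T} = {C,T} (union, +1)
JL@3: {C} ∩ {C} = {C} (intersection, +0)
IJL@3: {G} ∪ {C} = {C,G} (union, +1)
IJLT@3: {C,G} ∪ {T} = {C,G,T} (union, +1)
FIJLTW@3: {C,T} ∩ {C,G,T} = {C,T} (intersection, +0)
FW@4: {A} ∪ {G} = {A,G} (union, +1)
JL@4: {C} ∪ {A} = {A,C} (union, +1)
IJL@4: {C} ∩ {A,C} = {C} (intersection, +0)
IJLT@4: {C} ∩ {C} = {C} (intersection, +0)
FIJLTW@4: {A,G} ∪ {C} = {A,C,G} (union, +1)
FW@5: {A} ∪ {C} = {A,C} (union, +1)
JL@5: {A} ∪ {T} = {A,T} (union, +1)
IJL@5: {C} ∪ {A,T} = {A,C,T} (union, +1)
IJLT@5: {A,C,T} ∪ {G} = {A,C,G,T} (union, +1)
FIJLTW@5: {A,C} ∩ {A,C,G,T} = {A,C} (intersection, +0)
FW@6: {G} ∪ {T} = {G,T} (union, +1)
JL@6: {C} ∩ {C} = {C} (intersection, +0)
IJL@6: {C} ∩ {C} = {C} (intersection, +0)
IJLT@6: {C} ∪ {T} = {C,T} (union, +1)
FIJLTW@6: {G,T} ∩ {C,T} = {T} (intersection, +0)
per-site changes: [1, 4, 2, 3, 3, 4, 2]; total = 19

4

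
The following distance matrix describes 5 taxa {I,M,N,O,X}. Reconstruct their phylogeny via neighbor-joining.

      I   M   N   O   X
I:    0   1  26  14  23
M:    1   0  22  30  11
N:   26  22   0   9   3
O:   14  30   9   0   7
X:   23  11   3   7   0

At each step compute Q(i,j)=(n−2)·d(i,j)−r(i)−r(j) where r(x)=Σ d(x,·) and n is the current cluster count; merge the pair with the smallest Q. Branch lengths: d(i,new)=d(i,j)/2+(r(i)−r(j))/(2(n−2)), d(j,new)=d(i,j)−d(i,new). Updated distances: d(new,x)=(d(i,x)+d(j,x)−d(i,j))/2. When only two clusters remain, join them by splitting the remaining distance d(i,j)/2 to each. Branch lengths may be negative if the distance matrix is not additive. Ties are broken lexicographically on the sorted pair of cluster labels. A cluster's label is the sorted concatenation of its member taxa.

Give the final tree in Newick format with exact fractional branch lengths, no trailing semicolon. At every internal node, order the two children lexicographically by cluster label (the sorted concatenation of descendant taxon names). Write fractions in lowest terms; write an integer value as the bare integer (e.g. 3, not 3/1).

step 1: merge (I,M) at d=1, Q=-125; branch lengths I→1/2, M→1/2; new cluster IM
  updated: d(IM,N)=47/2, d(IM,O)=43/2, d(IM,X)=33/2
step 2: merge (IM,O) at d=43/2, Q=-56; branch lengths IM→67/4, O→19/4; new cluster IMO
  updated: d(IMO,N)=11/2, d(IMO,X)=1
step 3: merge (IMO,N) at d=11/2, Q=-19/2; branch lengths IMO→7/4, N→15/4; new cluster IMNO
  updated: d(IMNO,X)=-3/4
step 4: merge (IMNO,X) at d=-3/4; branch lengths IMNO→-3/8, X→-3/8; new cluster IMNOX
final tree: ((((I:1/2,M:1/2):67/4,O:19/4):7/4,N:15/4):-3/8,X:-3/8)
total length: 109/4

((((I:1/2,M:1/2):67/4,O:19/4):7/4,N:15/4):-3/8,X:-3/8)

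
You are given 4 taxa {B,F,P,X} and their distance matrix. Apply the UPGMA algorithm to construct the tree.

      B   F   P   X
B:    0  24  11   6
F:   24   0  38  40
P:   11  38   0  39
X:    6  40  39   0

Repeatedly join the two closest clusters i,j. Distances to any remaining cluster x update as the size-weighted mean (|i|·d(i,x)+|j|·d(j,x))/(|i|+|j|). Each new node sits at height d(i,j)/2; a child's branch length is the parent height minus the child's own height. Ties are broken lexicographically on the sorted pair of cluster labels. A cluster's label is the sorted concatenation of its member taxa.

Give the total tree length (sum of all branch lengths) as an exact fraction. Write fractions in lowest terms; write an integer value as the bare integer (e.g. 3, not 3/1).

step 1: merge (B,X) at d=6; branch lengths B→3, X→3; new cluster BX
  updated: d(BX,F)=32, d(BX,P)=25
step 2: merge (BX,P) at d=25; branch lengths BX→19/2, P→25/2; new cluster BPX
  updated: d(BPX,F)=34
step 3: merge (BPX,F) at d=34; branch lengths BPX→9/2, F→17; new cluster BFPX
final tree: (((B:3,X:3):19/2,P:25/2):9/2,F:17)
total length: 99/2

99/2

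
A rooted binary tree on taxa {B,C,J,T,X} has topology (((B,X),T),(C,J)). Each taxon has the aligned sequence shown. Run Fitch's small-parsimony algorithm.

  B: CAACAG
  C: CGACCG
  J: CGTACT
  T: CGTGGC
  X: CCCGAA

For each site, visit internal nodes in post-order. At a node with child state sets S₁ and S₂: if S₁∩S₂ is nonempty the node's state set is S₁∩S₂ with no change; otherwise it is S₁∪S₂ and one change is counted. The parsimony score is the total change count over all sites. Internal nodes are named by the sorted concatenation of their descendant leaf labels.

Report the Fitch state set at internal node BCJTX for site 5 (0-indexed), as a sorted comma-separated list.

BX@0: {C} ∩ {C} = {C} (intersection, +0)
BTX@0: {C} ∩ {C} = {C} (intersection, +0)
CJ@0: {C} ∩ {C} = {C} (intersection, +0)
BCJTX@0: {C} ∩ {C} = {C} (intersection, +0)
BX@1: {A} ∪ {C} = {A,C} (union, +1)
BTX@1: {A,C} ∪ {G} = {A,C,G} (union, +1)
CJ@1: {G} ∩ {G} = {G} (intersection, +0)
BCJTX@1: {A,C,G} ∩ {G} = {G} (intersection, +0)
BX@2: {A} ∪ {C} = {A,C} (union, +1)
BTX@2: {A,C} ∪ {T} = {A,C,T} (union, +1)
CJ@2: {A} ∪ {T} = {A,T} (union, +1)
BCJTX@2: {A,C,T} ∩ {A,T} = {A,T} (intersection, +0)
BX@3: {C} ∪ {G} = {C,G} (union, +1)
BTX@3: {C,G} ∩ {G} = {G} (intersection, +0)
CJ@3: {C} ∪ {A} = {A,C} (union, +1)
BCJTX@3: {G} ∪ {A,C} = {A,C,G} (union, +1)
BX@4: {A} ∩ {A} = {A} (intersection, +0)
BTX@4: {A} ∪ {G} = {A,G} (union, +1)
CJ@4: {C} ∩ {C} = {C} (intersection, +0)
BCJTX@4: {A,G} ∪ {C} = {A,C,G} (union, +1)
BX@5: {G} ∪ {A} = {A,G} (union, +1)
BTX@5: {A,G} ∪ {C} = {A,C,G} (union, +1)
CJ@5: {G} ∪ {T} = {G,T} (union, +1)
BCJTX@5: {A,C,G} ∩ {G,T} = {G} (intersection, +0)
per-site changes: [0, 2, 3, 3, 2, 3]; total = 13

G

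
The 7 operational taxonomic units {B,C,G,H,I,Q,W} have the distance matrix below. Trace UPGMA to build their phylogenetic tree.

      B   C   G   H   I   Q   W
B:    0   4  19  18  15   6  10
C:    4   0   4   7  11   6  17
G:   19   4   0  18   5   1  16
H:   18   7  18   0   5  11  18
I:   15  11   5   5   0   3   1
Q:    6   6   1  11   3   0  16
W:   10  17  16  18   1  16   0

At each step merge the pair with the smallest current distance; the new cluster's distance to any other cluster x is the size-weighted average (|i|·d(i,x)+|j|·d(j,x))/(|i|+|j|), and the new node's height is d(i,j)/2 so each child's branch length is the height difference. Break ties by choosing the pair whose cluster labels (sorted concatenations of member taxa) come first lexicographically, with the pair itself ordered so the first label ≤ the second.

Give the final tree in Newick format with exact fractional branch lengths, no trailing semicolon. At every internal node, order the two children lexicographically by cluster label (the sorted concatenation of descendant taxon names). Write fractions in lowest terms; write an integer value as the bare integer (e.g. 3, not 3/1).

iteration 1: select G,Q (d=1); attach at lengths (1/2, 1/2); label the merged cluster GQ
  updated: d(B,GQ)=25/2, d(C,GQ)=5, d(GQ,H)=29/2, d(GQ,I)=4, d(GQ,W)=16
iteration 2: select I,W (d=1); attach at lengths (1/2, 1/2); label the merged cluster IW
  updated: d(B,IW)=25/2, d(C,IW)=14, d(GQ,IW)=10, d(H,IW)=23/2
iteration 3: select B,C (d=4); attach at lengths (2, 2); label the merged cluster BC
  updated: d(BC,GQ)=35/4, d(BC,H)=25/2, d(BC,IW)=53/4
iteration 4: select BC,GQ (d=35/4); attach at lengths (19/8, 31/8); label the merged cluster BCGQ
  updated: d(BCGQ,H)=27/2, d(BCGQ,IW)=93/8
iteration 5: select H,IW (d=23/2); attach at lengths (23/4, 21/4); label the merged cluster HIW
  updated: d(BCGQ,HIW)=49/4
iteration 6: select BCGQ,HIW (d=49/4); attach at lengths (7/4, 3/8); label the merged cluster BCGHIQW
final tree: (((B:2,C:2):19/8,(G:1/2,Q:1/2):31/8):7/4,(H:23/4,(I:1/2,W:1/2):21/4):3/8)
total length: 203/8

(((B:2,C:2):19/8,(G:1/2,Q:1/2):31/8):7/4,(H:23/4,(I:1/2,W:1/2):21/4):3/8)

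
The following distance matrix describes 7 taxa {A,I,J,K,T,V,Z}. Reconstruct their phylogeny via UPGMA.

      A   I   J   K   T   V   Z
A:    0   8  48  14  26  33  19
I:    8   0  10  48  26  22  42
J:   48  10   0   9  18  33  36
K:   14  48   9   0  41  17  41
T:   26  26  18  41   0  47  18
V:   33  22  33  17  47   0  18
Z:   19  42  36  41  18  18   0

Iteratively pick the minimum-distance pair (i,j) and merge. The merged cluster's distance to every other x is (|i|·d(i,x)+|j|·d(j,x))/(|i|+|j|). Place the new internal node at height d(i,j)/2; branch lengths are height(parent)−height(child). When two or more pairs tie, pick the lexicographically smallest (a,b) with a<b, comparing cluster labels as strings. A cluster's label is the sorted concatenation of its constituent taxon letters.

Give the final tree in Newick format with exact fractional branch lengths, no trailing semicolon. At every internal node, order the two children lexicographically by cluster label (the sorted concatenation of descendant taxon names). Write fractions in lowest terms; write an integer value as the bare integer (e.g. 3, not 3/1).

1. join A+I (d=8) ⇒ AI; edges |A|=4, |I|=4
  updated: d(AI,J)=29, d(AI,K)=31, d(AI,T)=26, d(AI,V)=55/2, d(AI,Z)=61/2
2. join J+K (d=9) ⇒ JK; edges |J|=9/2, |K|=9/2
  updated: d(AI,JK)=30, d(JK,T)=59/2, d(JK,V)=25, d(JK,Z)=77/2
3. join T+Z (d=18) ⇒ TZ; edges |T|=9, |Z|=9
  updated: d(AI,TZ)=113/4, d(JK,TZ)=34, d(TZ,V)=65/2
4. join JK+V (d=25) ⇒ JKV; edges |JK|=8, |V|=25/2
  updated: d(AI,JKV)=175/6, d(JKV,TZ)=67/2
5. join AI+TZ (d=113/4) ⇒ AITZ; edges |AI|=81/8, |TZ|=41/8
  updated: d(AITZ,JKV)=94/3
6. join AITZ+JKV (d=94/3) ⇒ AIJKTVZ; edges |AITZ|=37/24, |JKV|=19/6
final tree: (((A:4,I:4):81/8,(T:9,Z:9):41/8):37/24,((J:9/2,K:9/2):8,V:25/2):19/6)
total length: 1811/24

(((A:4,I:4):81/8,(T:9,Z:9):41/8):37/24,((J:9/2,K:9/2):8,V:25/2):19/6)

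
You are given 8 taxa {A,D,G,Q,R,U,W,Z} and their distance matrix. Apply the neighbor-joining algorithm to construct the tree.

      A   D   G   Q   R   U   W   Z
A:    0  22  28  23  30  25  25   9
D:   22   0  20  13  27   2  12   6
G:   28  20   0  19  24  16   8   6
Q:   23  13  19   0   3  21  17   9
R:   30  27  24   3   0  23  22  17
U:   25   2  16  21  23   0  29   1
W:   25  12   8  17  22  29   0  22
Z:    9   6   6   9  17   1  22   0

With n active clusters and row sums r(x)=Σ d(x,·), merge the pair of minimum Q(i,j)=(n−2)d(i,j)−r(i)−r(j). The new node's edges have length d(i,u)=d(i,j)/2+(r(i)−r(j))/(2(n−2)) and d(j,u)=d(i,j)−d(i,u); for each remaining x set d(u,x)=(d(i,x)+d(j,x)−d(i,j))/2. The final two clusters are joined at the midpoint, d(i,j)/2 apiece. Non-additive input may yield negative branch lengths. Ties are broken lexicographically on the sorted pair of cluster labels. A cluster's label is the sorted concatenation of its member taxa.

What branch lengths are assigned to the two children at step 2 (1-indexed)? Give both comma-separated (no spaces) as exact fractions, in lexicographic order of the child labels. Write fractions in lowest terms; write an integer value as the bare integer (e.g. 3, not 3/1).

12/5,28/5

step 1: merge (Q,R) at d=3, Q=-233; branch lengths Q→-23/12, R→59/12; new cluster QR
  updated: d(A,QR)=25, d(D,QR)=37/2, d(G,QR)=20, d(QR,U)=41/2, d(QR,W)=18, d(QR,Z)=23/2
step 2: merge (G,W) at d=8, Q=-172; branch lengths G→12/5, W→28/5; new cluster GW
  updated: d(A,GW)=45/2, d(D,GW)=12, d(GW,QR)=15, d(GW,U)=37/2, d(GW,Z)=10
step 3: merge (D,U) at d=2, Q=-239/2; branch lengths D→3/16, U→29/16; new cluster DU
  updated: d(A,DU)=45/2, d(DU,GW)=57/4, d(DU,QR)=37/2, d(DU,Z)=5/2
step 4: merge (GW,QR) at d=15, Q=-347/4; branch lengths GW→49/8, QR→71/8; new cluster GQRW
  updated: d(A,GQRW)=65/4, d(DU,GQRW)=71/8, d(GQRW,Z)=13/4
step 5: merge (A,Z) at d=9, Q=-89/2; branch lengths A→51/4, Z→-15/4; new cluster AZ
  updated: d(AZ,DU)=8, d(AZ,GQRW)=21/4
step 6: merge (AZ,DU) at d=8, Q=-177/8; branch lengths AZ→35/16, DU→93/16; new cluster ADUZ
  updated: d(ADUZ,GQRW)=49/16
step 7: merge (ADUZ,GQRW) at d=49/16; branch lengths ADUZ→49/32, GQRW→49/32; new cluster ADGQRUWZ
final tree: (((A:51/4,Z:-15/4):35/16,(D:3/16,U:29/16):93/16):49/32,((G:12/5,W:28/5):49/8,(Q:-23/12,R:59/12):71/8):49/32)
total length: 769/16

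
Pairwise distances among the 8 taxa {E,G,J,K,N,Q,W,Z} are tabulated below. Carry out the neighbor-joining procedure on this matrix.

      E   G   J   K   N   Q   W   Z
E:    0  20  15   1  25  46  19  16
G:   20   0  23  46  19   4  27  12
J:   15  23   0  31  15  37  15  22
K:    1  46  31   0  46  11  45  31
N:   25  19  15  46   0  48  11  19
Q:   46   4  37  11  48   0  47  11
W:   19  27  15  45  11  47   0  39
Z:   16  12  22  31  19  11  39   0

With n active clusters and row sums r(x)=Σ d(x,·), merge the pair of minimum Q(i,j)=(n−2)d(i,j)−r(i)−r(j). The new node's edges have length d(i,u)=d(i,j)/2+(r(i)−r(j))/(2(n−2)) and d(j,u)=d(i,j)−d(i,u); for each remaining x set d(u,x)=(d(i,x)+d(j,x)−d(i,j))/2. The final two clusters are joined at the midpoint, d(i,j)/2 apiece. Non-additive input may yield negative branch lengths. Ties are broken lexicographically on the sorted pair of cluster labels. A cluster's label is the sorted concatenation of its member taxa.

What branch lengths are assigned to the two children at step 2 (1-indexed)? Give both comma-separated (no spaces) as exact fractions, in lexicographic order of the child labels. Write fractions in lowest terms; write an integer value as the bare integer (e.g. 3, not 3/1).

17/5,38/5

1. join K+Q (d=11, Q=-349) ⇒ KQ; edges |K|=73/12, |Q|=59/12
  updated: d(E,KQ)=18, d(G,KQ)=39/2, d(J,KQ)=57/2, d(KQ,N)=83/2, d(KQ,W)=81/2, d(KQ,Z)=31/2
2. join N+W (d=11, Q=-227) ⇒ NW; edges |N|=17/5, |W|=38/5
  updated: d(E,NW)=33/2, d(G,NW)=35/2, d(J,NW)=19/2, d(KQ,NW)=71/2, d(NW,Z)=47/2
3. join J+NW (d=19/2, Q=-325/2) ⇒ JNW; edges |J|=67/16, |NW|=85/16
  updated: d(E,JNW)=11, d(G,JNW)=31/2, d(JNW,KQ)=109/4, d(JNW,Z)=18
4. join E+JNW (d=11, Q=-415/4) ⇒ EJNW; edges |E|=35/8, |JNW|=53/8
  updated: d(EJNW,G)=49/4, d(EJNW,KQ)=137/8, d(EJNW,Z)=23/2
5. join EJNW+G (d=49/4, Q=-481/8) ⇒ EGJNW; edges |EJNW|=173/32, |G|=219/32
  updated: d(EGJNW,KQ)=195/16, d(EGJNW,Z)=45/8
6. join EGJNW+KQ (d=195/16, Q=-533/16) ⇒ EGJKNQW; edges |EGJNW|=37/32, |KQ|=353/32
  updated: d(EGJKNQW,Z)=143/32
7. join EGJKNQW+Z (d=143/32) ⇒ EGJKNQWZ; edges |EGJKNQW|=143/64, |Z|=143/64
final tree: ((((E:35/8,(J:67/16,(N:17/5,W:38/5):85/16):53/8):173/32,G:219/32):37/32,(K:73/12,Q:59/12):353/32):143/64,Z:143/64)
total length: 2285/32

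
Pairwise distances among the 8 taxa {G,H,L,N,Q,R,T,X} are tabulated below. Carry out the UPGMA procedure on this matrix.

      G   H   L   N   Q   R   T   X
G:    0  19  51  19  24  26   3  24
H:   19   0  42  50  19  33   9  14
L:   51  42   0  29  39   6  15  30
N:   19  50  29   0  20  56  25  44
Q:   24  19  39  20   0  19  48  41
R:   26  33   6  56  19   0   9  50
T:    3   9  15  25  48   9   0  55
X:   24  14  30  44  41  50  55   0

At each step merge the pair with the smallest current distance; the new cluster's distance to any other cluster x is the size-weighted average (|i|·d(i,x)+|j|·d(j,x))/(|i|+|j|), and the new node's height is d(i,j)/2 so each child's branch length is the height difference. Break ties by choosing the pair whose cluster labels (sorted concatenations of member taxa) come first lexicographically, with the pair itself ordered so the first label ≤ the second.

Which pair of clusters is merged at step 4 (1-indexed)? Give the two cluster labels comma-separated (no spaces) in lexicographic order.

N,Q

1. join G+T (d=3) ⇒ GT; edges |G|=3/2, |T|=3/2
  updated: d(GT,H)=14, d(GT,L)=33, d(GT,N)=22, d(GT,Q)=36, d(GT,R)=35/2, d(GT,X)=79/2
2. join L+R (d=6) ⇒ LR; edges |L|=3, |R|=3
  updated: d(GT,LR)=101/4, d(H,LR)=75/2, d(LR,N)=85/2, d(LR,Q)=29, d(LR,X)=40
3. join GT+H (d=14) ⇒ GHT; edges |GT|=11/2, |H|=7
  updated: d(GHT,LR)=88/3, d(GHT,N)=94/3, d(GHT,Q)=91/3, d(GHT,X)=31
4. join N+Q (d=20) ⇒ NQ; edges |N|=10, |Q|=10
  updated: d(GHT,NQ)=185/6, d(LR,NQ)=143/4, d(NQ,X)=85/2
5. join GHT+LR (d=88/3) ⇒ GHLRT; edges |GHT|=23/3, |LR|=35/3
  updated: d(GHLRT,NQ)=164/5, d(GHLRT,X)=173/5
6. join GHLRT+NQ (d=164/5) ⇒ GHLNQRT; edges |GHLRT|=26/15, |NQ|=32/5
  updated: d(GHLNQRT,X)=258/7
7. join GHLNQRT+X (d=258/7) ⇒ GHLNQRTX; edges |GHLNQRT|=71/35, |X|=129/7
final tree: (((((G:3/2,T:3/2):11/2,H:7):23/3,(L:3,R:3):35/3):26/15,(N:10,Q:10):32/5):71/35,X:129/7)
total length: 18779/210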